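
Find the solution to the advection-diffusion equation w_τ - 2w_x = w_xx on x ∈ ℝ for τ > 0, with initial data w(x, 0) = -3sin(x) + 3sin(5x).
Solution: Change to a moving frame: let η = x + 2τ, σ = τ and write w(x,τ) = u(η,σ).
By the chain rule w_τ = u_σ + 2u_η, w_x = u_η, w_xx = u_ηη.
Then w_τ - 2w_x = u_σ: the advection term cancels and the PDE becomes the heat equation u_σ = u_ηη on η ∈ ℝ.
Initial data: u(η,0) = w(η,0) = -3sin(η) + 3sin(5η).
On η ∈ ℝ each mode satisfies (sin(nη))″ = -n² sin(nη), so exp(-n²σ) sin(nη) solves the heat equation; by superposition u(η,σ) = Σ c_n exp(-n²σ) sin(nη).
Reading off the coefficients: c_1=-3, c_5=3, so u(η,σ) = -3exp(-σ)sin(η) + 3exp(-25σ)sin(5η).
Substituting back η = x + 2τ, σ = τ: w(x,τ) = u(x + 2τ, τ).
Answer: w(x, τ) = -3exp(-τ)sin(x + 2τ) + 3exp(-25τ)sin(5x + 10τ)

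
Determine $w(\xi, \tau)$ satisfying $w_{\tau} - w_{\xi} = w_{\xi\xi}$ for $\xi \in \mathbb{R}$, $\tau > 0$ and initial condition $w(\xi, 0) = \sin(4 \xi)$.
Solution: Change to a moving frame: let $\eta = \xi + \tau$, $\sigma = \tau$ and write $w(\xi,\tau) = u(\eta,\sigma)$.
By the chain rule $w_{\tau} = u_{\sigma} + u_{\eta}$, $w_{\xi} = u_{\eta}$, $w_{\xi\xi} = u_{\eta\eta}$.
Then $w_{\tau} - w_{\xi} = u_{\sigma}$: the advection term cancels and the PDE becomes the heat equation $u_{\sigma} = u_{\eta\eta}$ on $\eta \in \mathbb{R}$.
Initial data: $u(\eta,0) = w(\eta,0) = \sin(4 \eta)$.
On $\eta \in \mathbb{R}$ each mode satisfies $(\sin(n\eta))'' = -n^2 \sin(n\eta)$, so $e^{-n^2\sigma} \sin(n\eta)$ solves the heat equation; by superposition $u(\eta,\sigma) = \sum c_n e^{-n^2\sigma} \sin(n\eta)$.
Reading off the coefficients: $c_4=1$, so $u(\eta,\sigma) = e^{-16 \sigma} \sin(4 \eta)$.
Substituting back $\eta = \xi + \tau$, $\sigma = \tau$: $w(\xi,\tau) = u(\xi + \tau, \tau)$.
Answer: $w(\xi, \tau) = e^{-16 \tau} \sin(4 \tau + 4 \xi)$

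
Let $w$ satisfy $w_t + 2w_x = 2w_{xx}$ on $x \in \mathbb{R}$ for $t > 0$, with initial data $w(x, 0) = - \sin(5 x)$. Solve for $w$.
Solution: Moving frame: $\eta = x - 2t$, $\sigma = t$, $w = u(\eta,\sigma)$, so $w_t = u_{\sigma} - 2u_{\eta}$ and $w_{xx} = u_{\eta\eta}$.
Hence $w_t + 2w_x = u_{\sigma}$ and the PDE becomes the heat equation $u_{\sigma} = 2u_{\eta\eta}$ on $\eta \in \mathbb{R}$.
Initial data: $u(\eta,0) = w(\eta,0) = - \sin(5 \eta)$. Each mode $\sin(n\eta)$ decays as $e^{-2n^2\sigma}$ on $\mathbb{R}$, so $u(\eta,\sigma) = \sum c_n e^{-2n^2\sigma} \sin(n\eta)$ with $c_5=-1$: $u(\eta,\sigma) = - e^{-50 \sigma} \sin(5 \eta)$.
Substituting back: $w(x,t) = u(x - 2t, t)$.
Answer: $w(x, t) = e^{-50 t} \sin(10 t - 5 x)$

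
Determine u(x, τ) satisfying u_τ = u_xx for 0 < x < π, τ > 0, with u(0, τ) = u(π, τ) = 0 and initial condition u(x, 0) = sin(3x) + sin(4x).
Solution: Separating variables: u = Σ c_n exp(-n²τ) sin(nx). From u(x,0) = sin(3x) + sin(4x): c_3=1, c_4=1.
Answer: u(x, τ) = exp(-9τ)sin(3x) + exp(-16τ)sin(4x)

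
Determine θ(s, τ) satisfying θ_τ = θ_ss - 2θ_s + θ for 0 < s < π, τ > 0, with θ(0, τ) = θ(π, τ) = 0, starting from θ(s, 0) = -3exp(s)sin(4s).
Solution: Substitute θ = exp(s)u, i.e. u = exp(-s)θ.
By the product rule, θ_s = exp(s)(u_s + u), θ_ss = exp(s)(u_ss + 2u_s + u), θ_τ = exp(s)u_τ.
Substituting into the PDE and dividing by exp(s): u_τ = (u_ss + 2u_s + u) - 2(u_s + u) + u.
The lower-order terms cancel, leaving the standard heat equation u_τ = u_ss.
Initial data for u: u(s,0) = exp(-s)θ(s,0) = -3sin(4s). The boundary conditions carry over: u(0,τ) = u(π,τ) = 0.
Solve for u:
  Using separation of variables u = X(s)G(τ):
  Eigenfunctions: sin(ns), n = 1, 2, 3, ...
  General solution: u(s, τ) = Σ c_n sin(ns) exp(-n² τ)
  Matching u(s,0) = -3sin(4s) term by term: c_4=-3.
Hence u(s,τ) = -3exp(-16τ)sin(4s).
Transform back: θ(s,τ) = exp(s)u(s,τ).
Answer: θ(s, τ) = -3exp(s)exp(-16τ)sin(4s)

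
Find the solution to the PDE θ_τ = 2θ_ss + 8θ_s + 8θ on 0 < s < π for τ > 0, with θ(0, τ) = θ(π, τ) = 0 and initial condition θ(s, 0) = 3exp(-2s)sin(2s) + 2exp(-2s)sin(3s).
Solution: Substitute θ = exp(-2s)u.
Then θ_s = exp(-2s)(u_s - 2u), θ_ss = exp(-2s)(u_ss - 4u_s + 4u), θ_τ = exp(-2s)u_τ; substituting and dividing by exp(-2s), the lower-order terms cancel: u_τ = 2u_ss (standard heat equation).
Data for u: u(s,0) = exp(2s)θ(s,0) = 3sin(2s) + 2sin(3s). The boundary conditions carry over: u(0,τ) = u(π,τ) = 0.
Separating variables: u = Σ c_n exp(-2n²τ) sin(ns). From u(s,0) = 3sin(2s) + 2sin(3s): c_2=3, c_3=2.
So u(s,τ) = 3exp(-8τ)sin(2s) + 2exp(-18τ)sin(3s), and θ(s,τ) = exp(-2s)u(s,τ).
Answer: θ(s, τ) = 3exp(-2s)exp(-8τ)sin(2s) + 2exp(-2s)exp(-18τ)sin(3s)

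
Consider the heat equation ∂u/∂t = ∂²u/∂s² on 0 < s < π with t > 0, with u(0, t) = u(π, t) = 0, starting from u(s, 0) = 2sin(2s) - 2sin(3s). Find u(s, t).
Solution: Separating variables: u = Σ c_n exp(-n²t) sin(ns). From u(s,0) = 2sin(2s) - 2sin(3s): c_2=2, c_3=-2.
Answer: u(s, t) = 2exp(-4t)sin(2s) - 2exp(-9t)sin(3s)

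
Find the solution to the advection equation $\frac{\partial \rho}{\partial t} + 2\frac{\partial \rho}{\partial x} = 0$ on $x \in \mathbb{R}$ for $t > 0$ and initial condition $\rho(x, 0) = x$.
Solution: By characteristics ($dx/dt = 2$), $\rho(x,t) = f(x - 2t)$ with $f = \rho( \cdot , 0)$.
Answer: $\rho(x, t) = -2 t + x$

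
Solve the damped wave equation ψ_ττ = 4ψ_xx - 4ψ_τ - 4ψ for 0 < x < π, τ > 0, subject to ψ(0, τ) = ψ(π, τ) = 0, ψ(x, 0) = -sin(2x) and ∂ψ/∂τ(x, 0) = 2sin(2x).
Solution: Substitute ψ = exp(-2τ)u, i.e. u = exp(2τ)ψ.
By the product rule, ψ_τ = exp(-2τ)(u_τ - 2u), ψ_ττ = exp(-2τ)(u_ττ - 4u_τ + 4u), ψ_xx = exp(-2τ)u_xx.
Substituting into the PDE and dividing by exp(-2τ): u_ττ - 4u_τ + 4u = 4u_xx - 4(u_τ - 2u) - 4u.
The lower-order terms cancel, leaving the standard wave equation u_ττ = 4u_xx.
Initial data for u: u(x,0) = ψ(x,0) = -sin(2x); u_τ(x,0) = ψ_τ(x,0) + 2ψ(x,0) = 0. The boundary conditions carry over: u(0,τ) = u(π,τ) = 0.
Solve for u:
  Using separation of variables u = X(x)T(τ):
  Eigenfunctions: sin(nx), n = 1, 2, 3, ...
  General solution: u(x, τ) = Σ [A_n cos(2n τ) + B_n sin(2n τ)] sin(nx)
  From u(x,0) = -sin(2x): A_2=-1. From u_τ(x,0) = 0: all B_n = 0.
Hence u(x,τ) = -sin(2x)cos(4τ).
Transform back: ψ(x,τ) = exp(-2τ)u(x,τ).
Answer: ψ(x, τ) = -exp(-2τ)sin(2x)cos(4τ)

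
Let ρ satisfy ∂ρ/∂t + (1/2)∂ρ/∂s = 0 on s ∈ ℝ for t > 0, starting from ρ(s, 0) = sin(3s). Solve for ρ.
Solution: By method of characteristics (waves move right with speed 1/2):
Along characteristics s - (1/2)t = const, ρ is constant, so ρ(s,t) = f(s - (1/2)t) with f = ρ(·, 0).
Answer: ρ(s, t) = sin(3s - 3t/2)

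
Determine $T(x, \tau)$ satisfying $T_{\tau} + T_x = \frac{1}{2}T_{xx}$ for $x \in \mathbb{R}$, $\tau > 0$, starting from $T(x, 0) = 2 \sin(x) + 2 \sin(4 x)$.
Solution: Moving frame: $\eta = x - \tau$, $\sigma = \tau$, $T = u(\eta,\sigma)$, so $T_{\tau} = u_{\sigma} - u_{\eta}$ and $T_{xx} = u_{\eta\eta}$.
Hence $T_{\tau} + T_x = u_{\sigma}$ and the PDE becomes the heat equation $u_{\sigma} = \frac{1}{2}u_{\eta\eta}$ on $\eta \in \mathbb{R}$.
Initial data: $u(\eta,0) = T(\eta,0) = 2 \sin(\eta) + 2 \sin(4 \eta)$. Each mode $\sin(n\eta)$ decays as $e^{-n^2\sigma/2}$ on $\mathbb{R}$, so $u(\eta,\sigma) = \sum c_n e^{-n^2\sigma/2} \sin(n\eta)$ with $c_1=2, c_4=2$: $u(\eta,\sigma) = 2 e^{-8 \sigma} \sin(4 \eta) + 2 e^{-\sigma/2} \sin(\eta)$.
Substituting back: $T(x,\tau) = u(x - \tau, \tau)$.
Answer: $T(x, \tau) = -2 e^{-8 \tau} \sin(4 \tau - 4 x) - 2 e^{-\tau/2} \sin(\tau - x)$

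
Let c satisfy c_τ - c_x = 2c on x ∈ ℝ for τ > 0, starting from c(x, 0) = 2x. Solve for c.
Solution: Substitute c = exp(2τ)u.
Then c_τ = exp(2τ)(u_τ + 2u), c_x = exp(2τ)u_x; substituting and dividing by exp(2τ), the lower-order terms cancel: u_τ - u_x = 0 (standard advection equation).
Data for u: u(x,0) = c(x,0) = 2x.
By characteristics (dx/dτ = -1), u(x,τ) = f(x + τ) with f = u(·, 0).
So u(x,τ) = 2x + 2τ, and c(x,τ) = exp(2τ)u(x,τ).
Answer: c(x, τ) = 2xexp(2τ) + 2τexp(2τ)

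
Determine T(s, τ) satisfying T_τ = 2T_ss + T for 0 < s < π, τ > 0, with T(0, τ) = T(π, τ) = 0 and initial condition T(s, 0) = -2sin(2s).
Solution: Substitute T = exp(τ)u, i.e. u = exp(-τ)T.
By the product rule, T_τ = exp(τ)(u_τ + u), T_ss = exp(τ)u_ss.
Substituting into the PDE and dividing by exp(τ): u_τ + u = 2u_ss + u.
The lower-order terms cancel, leaving the standard heat equation u_τ = 2u_ss.
Initial data for u: u(s,0) = T(s,0) = -2sin(2s). The boundary conditions carry over: u(0,τ) = u(π,τ) = 0.
Solve for u:
  Using separation of variables u = X(s)G(τ):
  Eigenfunctions: sin(ns), n = 1, 2, 3, ...
  General solution: u(s, τ) = Σ c_n sin(ns) exp(-2n² τ)
  Matching u(s,0) = -2sin(2s) term by term: c_2=-2.
Hence u(s,τ) = -2exp(-8τ)sin(2s).
Transform back: T(s,τ) = exp(τ)u(s,τ).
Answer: T(s, τ) = -2exp(-7τ)sin(2s)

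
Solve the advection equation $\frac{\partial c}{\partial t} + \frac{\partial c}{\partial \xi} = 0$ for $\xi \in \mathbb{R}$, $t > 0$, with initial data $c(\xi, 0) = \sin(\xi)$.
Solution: By method of characteristics (waves move right with speed 1):
Along characteristics $\xi - t =$ const, $c$ is constant, so $c(\xi,t) = f(\xi - t)$ with $f = c( \cdot , 0)$.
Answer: $c(\xi, t) = \sin(\xi - t)$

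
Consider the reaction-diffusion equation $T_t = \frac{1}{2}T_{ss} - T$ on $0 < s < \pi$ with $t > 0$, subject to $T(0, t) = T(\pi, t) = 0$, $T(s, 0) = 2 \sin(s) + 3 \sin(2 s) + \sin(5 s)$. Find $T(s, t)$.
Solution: Substitute $T = e^{-t}u$, i.e. $u = e^{t}T$.
By the product rule, $T_t = e^{-t}(u_t - u)$, $T_{ss} = e^{-t}u_{ss}$.
Substituting into the PDE and dividing by $e^{-t}$: $u_t - u = \frac{1}{2}u_{ss} - u$.
The lower-order terms cancel, leaving the standard heat equation $u_t = \frac{1}{2}u_{ss}$.
Initial data for $u$: $u(s,0) = T(s,0) = 2 \sin(s) + 3 \sin(2 s) + \sin(5 s)$. The boundary conditions carry over: $u(0,t) = u(\pi,t) = 0$.
Solve for $u$:
  Using separation of variables $u = X(s)G(t)$:
  Eigenfunctions: $\sin(ns)$, $n = 1, 2, 3, \ldots$
  General solution: $u(s, t) = \sum c_n \sin(ns) e^{-n^2 t/2}$
  Matching $u(s,0) = 2 \sin(s) + 3 \sin(2 s) + \sin(5 s)$ term by term: $c_1=2, c_2=3, c_5=1$.
Hence $u(s,t) = 3 e^{-2 t} \sin(2 s) + 2 e^{-t/2} \sin(s) + e^{-25 t/2} \sin(5 s)$.
Transform back: $T(s,t) = e^{-t}u(s,t)$.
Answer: $T(s, t) = 3 e^{-3 t} \sin(2 s) + 2 e^{-3 t/2} \sin(s) + e^{-27 t/2} \sin(5 s)$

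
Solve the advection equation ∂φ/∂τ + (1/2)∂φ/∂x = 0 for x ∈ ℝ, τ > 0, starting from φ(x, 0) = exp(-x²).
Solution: By characteristics (dx/dτ = 1/2), φ(x,τ) = f(x - (1/2)τ) with f = φ(·, 0).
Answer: φ(x, τ) = exp(-(x - τ/2)²)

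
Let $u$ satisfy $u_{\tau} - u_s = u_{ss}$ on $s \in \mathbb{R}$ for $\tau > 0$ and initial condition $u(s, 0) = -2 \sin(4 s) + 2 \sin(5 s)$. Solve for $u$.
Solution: Change to a moving frame: let $\eta = s + \tau$, $\sigma = \tau$ and write $u(s,\tau) = w(\eta,\sigma)$.
By the chain rule $u_{\tau} = w_{\sigma} + w_{\eta}$, $u_s = w_{\eta}$, $u_{ss} = w_{\eta\eta}$.
Then $u_{\tau} - u_s = w_{\sigma}$: the advection term cancels and the PDE becomes the heat equation $w_{\sigma} = w_{\eta\eta}$ on $\eta \in \mathbb{R}$.
Initial data: $w(\eta,0) = u(\eta,0) = -2 \sin(4 \eta) + 2 \sin(5 \eta)$.
On $\eta \in \mathbb{R}$ each mode satisfies $(\sin(n\eta))'' = -n^2 \sin(n\eta)$, so $e^{-n^2\sigma} \sin(n\eta)$ solves the heat equation; by superposition $w(\eta,\sigma) = \sum c_n e^{-n^2\sigma} \sin(n\eta)$.
Reading off the coefficients: $c_4=-2, c_5=2$, so $w(\eta,\sigma) = -2 e^{-16 \sigma} \sin(4 \eta) + 2 e^{-25 \sigma} \sin(5 \eta)$.
Substituting back $\eta = s + \tau$, $\sigma = \tau$: $u(s,\tau) = w(s + \tau, \tau)$.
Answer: $u(s, \tau) = -2 e^{-16 \tau} \sin(4 \tau + 4 s) + 2 e^{-25 \tau} \sin(5 \tau + 5 s)$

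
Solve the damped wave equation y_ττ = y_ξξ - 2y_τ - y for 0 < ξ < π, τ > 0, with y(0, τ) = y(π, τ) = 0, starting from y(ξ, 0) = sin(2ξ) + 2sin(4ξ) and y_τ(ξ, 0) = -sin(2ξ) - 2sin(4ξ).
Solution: Substitute y = exp(-τ)u.
Then y_τ = exp(-τ)(u_τ - u), y_ττ = exp(-τ)(u_ττ - 2u_τ + u), y_ξξ = exp(-τ)u_ξξ; substituting and dividing by exp(-τ), the lower-order terms cancel: u_ττ = u_ξξ (standard wave equation).
Data for u: u(ξ,0) = y(ξ,0) = sin(2ξ) + 2sin(4ξ); u_τ(ξ,0) = y_τ(ξ,0) + y(ξ,0) = 0. The boundary conditions carry over: u(0,τ) = u(π,τ) = 0.
Separating variables: u = Σ [A_n cos(ω_n τ) + B_n sin(ω_n τ)] sin(nξ), ω_n = n. From ICs: A_2=1, A_4=2.
So u(ξ,τ) = sin(2ξ)cos(2τ) + 2sin(4ξ)cos(4τ), and y(ξ,τ) = exp(-τ)u(ξ,τ).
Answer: y(ξ, τ) = exp(-τ)sin(2ξ)cos(2τ) + 2exp(-τ)sin(4ξ)cos(4τ)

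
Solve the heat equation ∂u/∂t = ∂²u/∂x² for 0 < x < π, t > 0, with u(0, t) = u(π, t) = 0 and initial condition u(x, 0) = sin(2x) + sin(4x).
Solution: Using separation of variables u = X(x)T(t):
Eigenfunctions: sin(nx), n = 1, 2, 3, ...
General solution: u(x, t) = Σ c_n sin(nx) exp(-n² t)
Matching u(x,0) = sin(2x) + sin(4x) term by term: c_2=1, c_4=1.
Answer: u(x, t) = exp(-4t)sin(2x) + exp(-16t)sin(4x)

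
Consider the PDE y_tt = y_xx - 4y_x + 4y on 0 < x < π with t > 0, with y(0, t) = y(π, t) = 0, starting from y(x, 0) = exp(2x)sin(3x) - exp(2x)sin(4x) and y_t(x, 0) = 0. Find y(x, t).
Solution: Substitute y = exp(2x)u.
Then y_x = exp(2x)(u_x + 2u), y_xx = exp(2x)(u_xx + 4u_x + 4u), y_tt = exp(2x)u_tt; substituting and dividing by exp(2x), the lower-order terms cancel: u_tt = u_xx (standard wave equation).
Data for u: u(x,0) = exp(-2x)y(x,0) = sin(3x) - sin(4x); u_t(x,0) = exp(-2x)y_t(x,0) = 0. The boundary conditions carry over: u(0,t) = u(π,t) = 0.
Separating variables: u = Σ [A_n cos(ω_n t) + B_n sin(ω_n t)] sin(nx), ω_n = n. From ICs: A_3=1, A_4=-1.
So u(x,t) = sin(3x)cos(3t) - sin(4x)cos(4t), and y(x,t) = exp(2x)u(x,t).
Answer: y(x, t) = exp(2x)sin(3x)cos(3t) - exp(2x)sin(4x)cos(4t)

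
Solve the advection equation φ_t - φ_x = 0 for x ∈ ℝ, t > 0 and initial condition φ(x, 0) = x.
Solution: By method of characteristics (waves move left with speed 1):
Along characteristics x + t = const, φ is constant, so φ(x,t) = f(x + t) with f = φ(·, 0).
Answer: φ(x, t) = t + x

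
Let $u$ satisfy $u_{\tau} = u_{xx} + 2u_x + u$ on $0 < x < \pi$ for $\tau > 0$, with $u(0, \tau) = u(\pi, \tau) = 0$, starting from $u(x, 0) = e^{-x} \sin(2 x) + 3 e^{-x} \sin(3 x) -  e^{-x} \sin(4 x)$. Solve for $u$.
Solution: Substitute $u = e^{-x}w$.
Then $u_x = e^{-x}(w_x - w)$, $u_{xx} = e^{-x}(w_{xx} - 2w_x + w)$, $u_{\tau} = e^{-x}w_{\tau}$; substituting and dividing by $e^{-x}$, the lower-order terms cancel: $w_{\tau} = w_{xx}$ (standard heat equation).
Data for $w$: $w(x,0) = e^{x}u(x,0) = \sin(2 x) + 3 \sin(3 x) - \sin(4 x)$. The boundary conditions carry over: $w(0,\tau) = w(\pi,\tau) = 0$.
Separating variables: $w = \sum c_n e^{-n^2\tau} \sin(nx)$. From $w(x,0) = \sin(2 x) + 3 \sin(3 x) - \sin(4 x)$: $c_2=1, c_3=3, c_4=-1$.
So $w(x,\tau) = e^{-4 \tau} \sin(2 x) + 3 e^{-9 \tau} \sin(3 x) - e^{-16 \tau} \sin(4 x)$, and $u(x,\tau) = e^{-x}w(x,\tau)$.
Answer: $u(x, \tau) = e^{-4 \tau} e^{-x} \sin(2 x) + 3 e^{-9 \tau} e^{-x} \sin(3 x) -  e^{-16 \tau} e^{-x} \sin(4 x)$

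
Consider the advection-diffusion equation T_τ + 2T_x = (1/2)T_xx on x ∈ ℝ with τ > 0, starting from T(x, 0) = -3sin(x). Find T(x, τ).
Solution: Change to a moving frame: let η = x - 2τ, σ = τ and write T(x,τ) = u(η,σ).
By the chain rule T_τ = u_σ - 2u_η, T_x = u_η, T_xx = u_ηη.
Then T_τ + 2T_x = u_σ: the advection term cancels and the PDE becomes the heat equation u_σ = (1/2)u_ηη on η ∈ ℝ.
Initial data: u(η,0) = T(η,0) = -3sin(η).
On η ∈ ℝ each mode satisfies (sin(nη))″ = -n² sin(nη), so exp(-n²σ/2) sin(nη) solves the heat equation; by superposition u(η,σ) = Σ c_n exp(-n²σ/2) sin(nη).
Reading off the coefficients: c_1=-3, so u(η,σ) = -3exp(-σ/2)sin(η).
Substituting back η = x - 2τ, σ = τ: T(x,τ) = u(x - 2τ, τ).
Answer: T(x, τ) = -3exp(-τ/2)sin(x - 2τ)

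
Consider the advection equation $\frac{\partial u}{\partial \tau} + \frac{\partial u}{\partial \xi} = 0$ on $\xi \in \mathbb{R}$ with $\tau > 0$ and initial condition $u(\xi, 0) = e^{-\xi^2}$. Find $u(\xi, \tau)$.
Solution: By method of characteristics (waves move right with speed 1):
Along characteristics $\xi - \tau =$ const, $u$ is constant, so $u(\xi,\tau) = f(\xi - \tau)$ with $f = u( \cdot , 0)$.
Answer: $u(\xi, \tau) = e^{-(-\tau + \xi)^2}$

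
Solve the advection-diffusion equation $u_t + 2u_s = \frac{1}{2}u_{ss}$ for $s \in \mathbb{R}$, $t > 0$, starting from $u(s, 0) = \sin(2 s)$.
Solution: Change to a moving frame: let $\eta = s - 2t$, $\sigma = t$ and write $u(s,t) = w(\eta,\sigma)$.
By the chain rule $u_t = w_{\sigma} - 2w_{\eta}$, $u_s = w_{\eta}$, $u_{ss} = w_{\eta\eta}$.
Then $u_t + 2u_s = w_{\sigma}$: the advection term cancels and the PDE becomes the heat equation $w_{\sigma} = \frac{1}{2}w_{\eta\eta}$ on $\eta \in \mathbb{R}$.
Initial data: $w(\eta,0) = u(\eta,0) = \sin(2 \eta)$.
On $\eta \in \mathbb{R}$ each mode satisfies $(\sin(n\eta))'' = -n^2 \sin(n\eta)$, so $e^{-n^2\sigma/2} \sin(n\eta)$ solves the heat equation; by superposition $w(\eta,\sigma) = \sum c_n e^{-n^2\sigma/2} \sin(n\eta)$.
Reading off the coefficients: $c_2=1$, so $w(\eta,\sigma) = e^{-2 \sigma} \sin(2 \eta)$.
Substituting back $\eta = s - 2t$, $\sigma = t$: $u(s,t) = w(s - 2t, t)$.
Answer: $u(s, t) = e^{-2 t} \sin(2 s - 4 t)$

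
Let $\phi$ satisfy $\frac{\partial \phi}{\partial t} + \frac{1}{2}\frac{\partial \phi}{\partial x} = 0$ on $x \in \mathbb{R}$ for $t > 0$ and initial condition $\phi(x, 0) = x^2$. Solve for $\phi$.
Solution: By characteristics ($dx/dt = 1/2$), $\phi(x,t) = f(x - \frac{1}{2}t)$ with $f = \phi( \cdot , 0)$.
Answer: $\phi(x, t) = \frac{1}{4} t^2 -  t x + x^2$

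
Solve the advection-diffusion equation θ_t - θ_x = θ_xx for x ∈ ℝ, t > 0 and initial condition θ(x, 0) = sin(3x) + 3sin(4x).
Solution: Change to a moving frame: let η = x + t, σ = t and write θ(x,t) = u(η,σ).
By the chain rule θ_t = u_σ + u_η, θ_x = u_η, θ_xx = u_ηη.
Then θ_t - θ_x = u_σ: the advection term cancels and the PDE becomes the heat equation u_σ = u_ηη on η ∈ ℝ.
Initial data: u(η,0) = θ(η,0) = sin(3η) + 3sin(4η).
On η ∈ ℝ each mode satisfies (sin(nη))″ = -n² sin(nη), so exp(-n²σ) sin(nη) solves the heat equation; by superposition u(η,σ) = Σ c_n exp(-n²σ) sin(nη).
Reading off the coefficients: c_3=1, c_4=3, so u(η,σ) = exp(-9σ)sin(3η) + 3exp(-16σ)sin(4η).
Substituting back η = x + t, σ = t: θ(x,t) = u(x + t, t).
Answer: θ(x, t) = exp(-9t)sin(3t + 3x) + 3exp(-16t)sin(4t + 4x)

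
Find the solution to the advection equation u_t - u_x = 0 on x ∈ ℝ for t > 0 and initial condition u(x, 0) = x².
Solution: By characteristics (dx/dt = -1), u(x,t) = f(x + t) with f = u(·, 0).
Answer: u(x, t) = t² + 2tx + x²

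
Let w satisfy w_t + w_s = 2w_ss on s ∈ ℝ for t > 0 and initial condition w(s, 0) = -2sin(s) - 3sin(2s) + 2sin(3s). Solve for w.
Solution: Change to a moving frame: let η = s - t, σ = t and write w(s,t) = u(η,σ).
By the chain rule w_t = u_σ - u_η, w_s = u_η, w_ss = u_ηη.
Then w_t + w_s = u_σ: the advection term cancels and the PDE becomes the heat equation u_σ = 2u_ηη on η ∈ ℝ.
Initial data: u(η,0) = w(η,0) = -2sin(η) - 3sin(2η) + 2sin(3η).
On η ∈ ℝ each mode satisfies (sin(nη))″ = -n² sin(nη), so exp(-2n²σ) sin(nη) solves the heat equation; by superposition u(η,σ) = Σ c_n exp(-2n²σ) sin(nη).
Reading off the coefficients: c_1=-2, c_2=-3, c_3=2, so u(η,σ) = -2exp(-2σ)sin(η) - 3exp(-8σ)sin(2η) + 2exp(-18σ)sin(3η).
Substituting back η = s - t, σ = t: w(s,t) = u(s - t, t).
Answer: w(s, t) = -2exp(-2t)sin(s - t) - 3exp(-8t)sin(2s - 2t) + 2exp(-18t)sin(3s - 3t)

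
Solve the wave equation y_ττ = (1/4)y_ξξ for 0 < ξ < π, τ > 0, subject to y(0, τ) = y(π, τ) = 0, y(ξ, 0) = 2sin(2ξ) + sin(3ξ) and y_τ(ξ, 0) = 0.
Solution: Separating variables: y = Σ [A_n cos(ω_n τ) + B_n sin(ω_n τ)] sin(nξ), ω_n = n/2. From ICs: A_2=2, A_3=1.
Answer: y(ξ, τ) = 2sin(2ξ)cos(τ) + sin(3ξ)cos(3τ/2)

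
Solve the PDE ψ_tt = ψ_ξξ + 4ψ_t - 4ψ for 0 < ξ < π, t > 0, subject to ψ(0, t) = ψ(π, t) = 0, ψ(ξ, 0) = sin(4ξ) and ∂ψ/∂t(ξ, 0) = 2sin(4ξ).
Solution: Substitute ψ = exp(2t)u.
Then ψ_t = exp(2t)(u_t + 2u), ψ_tt = exp(2t)(u_tt + 4u_t + 4u), ψ_ξξ = exp(2t)u_ξξ; substituting and dividing by exp(2t), the lower-order terms cancel: u_tt = u_ξξ (standard wave equation).
Data for u: u(ξ,0) = ψ(ξ,0) = sin(4ξ); u_t(ξ,0) = ψ_t(ξ,0) - 2ψ(ξ,0) = 0. The boundary conditions carry over: u(0,t) = u(π,t) = 0.
Separating variables: u = Σ [A_n cos(ω_n t) + B_n sin(ω_n t)] sin(nξ), ω_n = n. From ICs: A_4=1.
So u(ξ,t) = sin(4ξ)cos(4t), and ψ(ξ,t) = exp(2t)u(ξ,t).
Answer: ψ(ξ, t) = exp(2t)sin(4ξ)cos(4t)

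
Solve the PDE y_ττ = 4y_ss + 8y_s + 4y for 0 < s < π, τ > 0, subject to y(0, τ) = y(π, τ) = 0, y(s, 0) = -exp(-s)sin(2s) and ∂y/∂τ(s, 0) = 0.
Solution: Substitute y = exp(-s)u.
Then y_s = exp(-s)(u_s - u), y_ss = exp(-s)(u_ss - 2u_s + u), y_ττ = exp(-s)u_ττ; substituting and dividing by exp(-s), the lower-order terms cancel: u_ττ = 4u_ss (standard wave equation).
Data for u: u(s,0) = exp(s)y(s,0) = -sin(2s); u_τ(s,0) = exp(s)y_τ(s,0) = 0. The boundary conditions carry over: u(0,τ) = u(π,τ) = 0.
Separating variables: u = Σ [A_n cos(ω_n τ) + B_n sin(ω_n τ)] sin(ns), ω_n = 2n. From ICs: A_2=-1.
So u(s,τ) = -sin(2s)cos(4τ), and y(s,τ) = exp(-s)u(s,τ).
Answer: y(s, τ) = -exp(-s)sin(2s)cos(4τ)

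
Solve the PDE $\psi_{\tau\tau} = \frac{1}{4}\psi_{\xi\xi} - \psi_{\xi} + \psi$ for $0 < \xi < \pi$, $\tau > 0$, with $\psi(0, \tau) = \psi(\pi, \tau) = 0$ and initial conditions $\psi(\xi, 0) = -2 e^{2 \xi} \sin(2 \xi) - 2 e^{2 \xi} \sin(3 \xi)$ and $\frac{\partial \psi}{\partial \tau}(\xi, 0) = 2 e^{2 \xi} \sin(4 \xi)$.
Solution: Substitute $\psi = e^{2\xi}u$.
Then $\psi_{\xi} = e^{2\xi}(u_{\xi} + 2u)$, $\psi_{\xi\xi} = e^{2\xi}(u_{\xi\xi} + 4u_{\xi} + 4u)$, $\psi_{\tau\tau} = e^{2\xi}u_{\tau\tau}$; substituting and dividing by $e^{2\xi}$, the lower-order terms cancel: $u_{\tau\tau} = \frac{1}{4}u_{\xi\xi}$ (standard wave equation).
Data for $u$: $u(\xi,0) = e^{-2\xi}\psi(\xi,0) = -2 \sin(2 \xi) - 2 \sin(3 \xi)$; $u_{\tau}(\xi,0) = e^{-2\xi}\psi_{\tau}(\xi,0) = 2 \sin(4 \xi)$. The boundary conditions carry over: $u(0,\tau) = u(\pi,\tau) = 0$.
Separating variables: $u = \sum [A_n \cos(\omega_n \tau) + B_n \sin(\omega_n \tau)] \sin(n\xi)$, $\omega_n = n/2$. From ICs ($B_n$ = velocity coefficient / $\omega_n$): $A_2=-2, A_3=-2, B_4=1$.
So $u(\xi,\tau) = -2 \sin(2 \xi) \cos(\tau) - 2 \sin(3 \xi) \cos(3 \tau/2) + \sin(4 \xi) \sin(2 \tau)$, and $\psi(\xi,\tau) = e^{2\xi}u(\xi,\tau)$.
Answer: $\psi(\xi, \tau) = e^{2 \xi} \sin(2 \tau) \sin(4 \xi) - 2 e^{2 \xi} \sin(2 \xi) \cos(\tau) - 2 e^{2 \xi} \sin(3 \xi) \cos(3 \tau/2)$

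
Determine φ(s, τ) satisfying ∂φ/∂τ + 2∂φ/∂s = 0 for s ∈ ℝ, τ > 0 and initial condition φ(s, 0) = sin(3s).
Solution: By characteristics (ds/dτ = 2), φ(s,τ) = f(s - 2τ) with f = φ(·, 0).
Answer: φ(s, τ) = sin(3s - 6τ)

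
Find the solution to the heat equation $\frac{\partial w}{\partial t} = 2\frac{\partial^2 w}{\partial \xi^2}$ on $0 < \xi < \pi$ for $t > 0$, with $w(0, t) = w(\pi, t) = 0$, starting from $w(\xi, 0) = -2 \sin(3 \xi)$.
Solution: Using separation of variables $w = X(\xi)T(t)$:
Eigenfunctions: $\sin(n\xi)$, $n = 1, 2, 3, \ldots$
General solution: $w(\xi, t) = \sum c_n \sin(n\xi) e^{-2n^2 t}$
Matching $w(\xi,0) = -2 \sin(3 \xi)$ term by term: $c_3=-2$.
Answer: $w(\xi, t) = -2 e^{-18 t} \sin(3 \xi)$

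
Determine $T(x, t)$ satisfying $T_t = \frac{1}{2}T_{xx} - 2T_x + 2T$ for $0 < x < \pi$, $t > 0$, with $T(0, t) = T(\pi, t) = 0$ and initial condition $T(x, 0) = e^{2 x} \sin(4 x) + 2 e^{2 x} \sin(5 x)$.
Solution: Substitute $T = e^{2x}u$.
Then $T_x = e^{2x}(u_x + 2u)$, $T_{xx} = e^{2x}(u_{xx} + 4u_x + 4u)$, $T_t = e^{2x}u_t$; substituting and dividing by $e^{2x}$, the lower-order terms cancel: $u_t = \frac{1}{2}u_{xx}$ (standard heat equation).
Data for $u$: $u(x,0) = e^{-2x}T(x,0) = \sin(4 x) + 2 \sin(5 x)$. The boundary conditions carry over: $u(0,t) = u(\pi,t) = 0$.
Separating variables: $u = \sum c_n e^{-n^2t/2} \sin(nx)$. From $u(x,0) = \sin(4 x) + 2 \sin(5 x)$: $c_4=1, c_5=2$.
So $u(x,t) = e^{-8 t} \sin(4 x) + 2 e^{-25 t/2} \sin(5 x)$, and $T(x,t) = e^{2x}u(x,t)$.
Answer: $T(x, t) = e^{-8 t} e^{2 x} \sin(4 x) + 2 e^{-25 t/2} e^{2 x} \sin(5 x)$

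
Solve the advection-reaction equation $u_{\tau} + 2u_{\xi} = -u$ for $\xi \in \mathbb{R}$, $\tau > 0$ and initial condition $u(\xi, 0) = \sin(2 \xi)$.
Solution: Substitute $u = e^{-\tau}w$, i.e. $w = e^{\tau}u$.
By the product rule, $u_{\tau} = e^{-\tau}(w_{\tau} - w)$, $u_{\xi} = e^{-\tau}w_{\xi}$.
Substituting into the PDE and dividing by $e^{-\tau}$: $w_{\tau} - w + 2w_{\xi} = -w$.
The lower-order terms cancel, leaving the standard advection equation $w_{\tau} + 2w_{\xi} = 0$.
Initial data for $w$: $w(\xi,0) = u(\xi,0) = \sin(2 \xi)$.
Solve for $w$:
  By method of characteristics (waves move right with speed 2):
  Along characteristics $\xi - 2\tau =$ const, $w$ is constant, so $w(\xi,\tau) = f(\xi - 2\tau)$ with $f = w( \cdot , 0)$.
Hence $w(\xi,\tau) = \sin(2 \xi - 4 \tau)$.
Transform back: $u(\xi,\tau) = e^{-\tau}w(\xi,\tau)$.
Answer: $u(\xi, \tau) = - e^{-\tau} \sin(4 \tau - 2 \xi)$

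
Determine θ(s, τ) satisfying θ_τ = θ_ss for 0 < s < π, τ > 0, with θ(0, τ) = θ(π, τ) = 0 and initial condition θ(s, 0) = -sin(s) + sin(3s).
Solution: Separating variables: θ = Σ c_n exp(-n²τ) sin(ns). From θ(s,0) = -sin(s) + sin(3s): c_1=-1, c_3=1.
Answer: θ(s, τ) = -exp(-τ)sin(s) + exp(-9τ)sin(3s)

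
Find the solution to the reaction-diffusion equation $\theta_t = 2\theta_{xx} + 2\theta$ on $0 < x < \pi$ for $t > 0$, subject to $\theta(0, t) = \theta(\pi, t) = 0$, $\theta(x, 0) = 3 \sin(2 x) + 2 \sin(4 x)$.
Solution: Substitute $\theta = e^{2t}u$, i.e. $u = e^{-2t}\theta$.
By the product rule, $\theta_t = e^{2t}(u_t + 2u)$, $\theta_{xx} = e^{2t}u_{xx}$.
Substituting into the PDE and dividing by $e^{2t}$: $u_t + 2u = 2u_{xx} + 2u$.
The lower-order terms cancel, leaving the standard heat equation $u_t = 2u_{xx}$.
Initial data for $u$: $u(x,0) = \theta(x,0) = 3 \sin(2 x) + 2 \sin(4 x)$. The boundary conditions carry over: $u(0,t) = u(\pi,t) = 0$.
Solve for $u$:
  Using separation of variables $u = X(x)G(t)$:
  Eigenfunctions: $\sin(nx)$, $n = 1, 2, 3, \ldots$
  General solution: $u(x, t) = \sum c_n \sin(nx) e^{-2n^2 t}$
  Matching $u(x,0) = 3 \sin(2 x) + 2 \sin(4 x)$ term by term: $c_2=3, c_4=2$.
Hence $u(x,t) = 3 e^{-8 t} \sin(2 x) + 2 e^{-32 t} \sin(4 x)$.
Transform back: $\theta(x,t) = e^{2t}u(x,t)$.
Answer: $\theta(x, t) = 3 e^{-6 t} \sin(2 x) + 2 e^{-30 t} \sin(4 x)$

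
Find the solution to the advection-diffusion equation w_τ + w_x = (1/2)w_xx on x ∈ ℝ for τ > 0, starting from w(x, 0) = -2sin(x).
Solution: Moving frame: η = x - τ, σ = τ, w = u(η,σ), so w_τ = u_σ - u_η and w_xx = u_ηη.
Hence w_τ + w_x = u_σ and the PDE becomes the heat equation u_σ = (1/2)u_ηη on η ∈ ℝ.
Initial data: u(η,0) = w(η,0) = -2sin(η). Each mode sin(nη) decays as exp(-n²σ/2) on ℝ, so u(η,σ) = Σ c_n exp(-n²σ/2) sin(nη) with c_1=-2: u(η,σ) = -2exp(-σ/2)sin(η).
Substituting back: w(x,τ) = u(x - τ, τ).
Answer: w(x, τ) = -2exp(-τ/2)sin(x - τ)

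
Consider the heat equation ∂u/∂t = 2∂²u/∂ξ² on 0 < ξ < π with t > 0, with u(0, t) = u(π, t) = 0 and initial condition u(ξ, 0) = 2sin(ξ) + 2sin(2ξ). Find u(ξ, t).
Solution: Separating variables: u = Σ c_n exp(-2n²t) sin(nξ). From u(ξ,0) = 2sin(ξ) + 2sin(2ξ): c_1=2, c_2=2.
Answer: u(ξ, t) = 2exp(-2t)sin(ξ) + 2exp(-8t)sin(2ξ)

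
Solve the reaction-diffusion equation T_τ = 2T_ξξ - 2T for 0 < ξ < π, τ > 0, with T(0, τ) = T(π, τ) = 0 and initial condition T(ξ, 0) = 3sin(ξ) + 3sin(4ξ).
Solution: Substitute T = exp(-2τ)u, i.e. u = exp(2τ)T.
By the product rule, T_τ = exp(-2τ)(u_τ - 2u), T_ξξ = exp(-2τ)u_ξξ.
Substituting into the PDE and dividing by exp(-2τ): u_τ - 2u = 2u_ξξ - 2u.
The lower-order terms cancel, leaving the standard heat equation u_τ = 2u_ξξ.
Initial data for u: u(ξ,0) = T(ξ,0) = 3sin(ξ) + 3sin(4ξ). The boundary conditions carry over: u(0,τ) = u(π,τ) = 0.
Solve for u:
  Using separation of variables u = X(ξ)G(τ):
  Eigenfunctions: sin(nξ), n = 1, 2, 3, ...
  General solution: u(ξ, τ) = Σ c_n sin(nξ) exp(-2n² τ)
  Matching u(ξ,0) = 3sin(ξ) + 3sin(4ξ) term by term: c_1=3, c_4=3.
Hence u(ξ,τ) = 3exp(-2τ)sin(ξ) + 3exp(-32τ)sin(4ξ).
Transform back: T(ξ,τ) = exp(-2τ)u(ξ,τ).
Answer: T(ξ, τ) = 3exp(-4τ)sin(ξ) + 3exp(-34τ)sin(4ξ)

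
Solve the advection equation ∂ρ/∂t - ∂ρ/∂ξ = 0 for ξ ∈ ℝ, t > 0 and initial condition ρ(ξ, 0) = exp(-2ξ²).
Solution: By characteristics (dξ/dt = -1), ρ(ξ,t) = f(ξ + t) with f = ρ(·, 0).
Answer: ρ(ξ, t) = exp(-2(t + ξ)²)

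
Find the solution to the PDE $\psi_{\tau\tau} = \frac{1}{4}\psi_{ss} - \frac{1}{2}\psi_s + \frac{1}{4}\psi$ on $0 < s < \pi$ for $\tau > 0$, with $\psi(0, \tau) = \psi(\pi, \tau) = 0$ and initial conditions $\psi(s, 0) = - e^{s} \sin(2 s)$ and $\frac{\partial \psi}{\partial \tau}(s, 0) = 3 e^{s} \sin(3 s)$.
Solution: Substitute $\psi = e^{s}u$, i.e. $u = e^{-s}\psi$.
By the product rule, $\psi_s = e^{s}(u_s + u)$, $\psi_{ss} = e^{s}(u_{ss} + 2u_s + u)$, $\psi_{\tau\tau} = e^{s}u_{\tau\tau}$.
Substituting into the PDE and dividing by $e^{s}$: $u_{\tau\tau} = \frac{1}{4}(u_{ss} + 2u_s + u) - \frac{1}{2}(u_s + u) + \frac{1}{4}u$.
The lower-order terms cancel, leaving the standard wave equation $u_{\tau\tau} = \frac{1}{4}u_{ss}$.
Initial data for $u$: $u(s,0) = e^{-s}\psi(s,0) = - \sin(2 s)$; $u_{\tau}(s,0) = e^{-s}\psi_{\tau}(s,0) = 3 \sin(3 s)$. The boundary conditions carry over: $u(0,\tau) = u(\pi,\tau) = 0$.
Solve for $u$:
  Using separation of variables $u = X(s)T(\tau)$:
  Eigenfunctions: $\sin(ns)$, $n = 1, 2, 3, \ldots$
  General solution: $u(s, \tau) = \sum [A_n \cos(n \tau/2) + B_n \sin(n \tau/2)] \sin(ns)$
  From $u(s,0) = - \sin(2 s)$: $A_2=-1$. From $u_{\tau}(s,0) = 3 \sin(3 s)$, using $u_{\tau}(s,0) = \sum \omega_n B_n \sin(ns)$ with $\omega_n = n/2$: $B_3 = 3/(3/2) = 2$.
Hence $u(s,\tau) = - \sin(2 s) \cos(\tau) + 2 \sin(3 s) \sin(3 \tau/2)$.
Transform back: $\psi(s,\tau) = e^{s}u(s,\tau)$.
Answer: $\psi(s, \tau) = 2 e^{s} \sin(3 \tau/2) \sin(3 s) -  e^{s} \sin(2 s) \cos(\tau)$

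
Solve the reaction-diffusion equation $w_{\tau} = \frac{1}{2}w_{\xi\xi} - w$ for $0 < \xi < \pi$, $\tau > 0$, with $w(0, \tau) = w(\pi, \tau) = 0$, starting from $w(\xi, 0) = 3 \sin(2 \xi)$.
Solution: Substitute $w = e^{-\tau}u$, i.e. $u = e^{\tau}w$.
By the product rule, $w_{\tau} = e^{-\tau}(u_{\tau} - u)$, $w_{\xi\xi} = e^{-\tau}u_{\xi\xi}$.
Substituting into the PDE and dividing by $e^{-\tau}$: $u_{\tau} - u = \frac{1}{2}u_{\xi\xi} - u$.
The lower-order terms cancel, leaving the standard heat equation $u_{\tau} = \frac{1}{2}u_{\xi\xi}$.
Initial data for $u$: $u(\xi,0) = w(\xi,0) = 3 \sin(2 \xi)$. The boundary conditions carry over: $u(0,\tau) = u(\pi,\tau) = 0$.
Solve for $u$:
  Using separation of variables $u = X(\xi)T(\tau)$:
  Eigenfunctions: $\sin(n\xi)$, $n = 1, 2, 3, \ldots$
  General solution: $u(\xi, \tau) = \sum c_n \sin(n\xi) e^{-n^2 \tau/2}$
  Matching $u(\xi,0) = 3 \sin(2 \xi)$ term by term: $c_2=3$.
Hence $u(\xi,\tau) = 3 e^{-2 \tau} \sin(2 \xi)$.
Transform back: $w(\xi,\tau) = e^{-\tau}u(\xi,\tau)$.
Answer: $w(\xi, \tau) = 3 e^{-3 \tau} \sin(2 \xi)$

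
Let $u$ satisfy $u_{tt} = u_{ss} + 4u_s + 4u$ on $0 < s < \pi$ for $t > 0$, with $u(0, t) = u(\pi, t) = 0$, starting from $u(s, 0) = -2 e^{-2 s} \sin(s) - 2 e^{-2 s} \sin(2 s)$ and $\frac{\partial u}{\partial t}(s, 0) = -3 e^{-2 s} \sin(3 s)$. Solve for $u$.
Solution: Substitute $u = e^{-2s}w$.
Then $u_s = e^{-2s}(w_s - 2w)$, $u_{ss} = e^{-2s}(w_{ss} - 4w_s + 4w)$, $u_{tt} = e^{-2s}w_{tt}$; substituting and dividing by $e^{-2s}$, the lower-order terms cancel: $w_{tt} = w_{ss}$ (standard wave equation).
Data for $w$: $w(s,0) = e^{2s}u(s,0) = -2 \sin(s) - 2 \sin(2 s)$; $w_t(s,0) = e^{2s}u_t(s,0) = -3 \sin(3 s)$. The boundary conditions carry over: $w(0,t) = w(\pi,t) = 0$.
Separating variables: $w = \sum [A_n \cos(\omega_n t) + B_n \sin(\omega_n t)] \sin(ns)$, $\omega_n = n$. From ICs ($B_n$ = velocity coefficient / $\omega_n$): $A_1=-2, A_2=-2, B_3=-1$.
So $w(s,t) = -2 \sin(s) \cos(t) - 2 \sin(2 s) \cos(2 t) - \sin(3 s) \sin(3 t)$, and $u(s,t) = e^{-2s}w(s,t)$.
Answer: $u(s, t) = -2 e^{-2 s} \sin(s) \cos(t) - 2 e^{-2 s} \sin(2 s) \cos(2 t) -  e^{-2 s} \sin(3 s) \sin(3 t)$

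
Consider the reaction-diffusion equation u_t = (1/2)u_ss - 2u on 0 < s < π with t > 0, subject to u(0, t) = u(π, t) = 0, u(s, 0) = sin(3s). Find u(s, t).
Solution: Substitute u = exp(-2t)w, i.e. w = exp(2t)u.
By the product rule, u_t = exp(-2t)(w_t - 2w), u_ss = exp(-2t)w_ss.
Substituting into the PDE and dividing by exp(-2t): w_t - 2w = (1/2)w_ss - 2w.
The lower-order terms cancel, leaving the standard heat equation w_t = (1/2)w_ss.
Initial data for w: w(s,0) = u(s,0) = sin(3s). The boundary conditions carry over: w(0,t) = w(π,t) = 0.
Solve for w:
  Using separation of variables w = X(s)T(t):
  Eigenfunctions: sin(ns), n = 1, 2, 3, ...
  General solution: w(s, t) = Σ c_n sin(ns) exp(-n² t/2)
  Matching w(s,0) = sin(3s) term by term: c_3=1.
Hence w(s,t) = exp(-9t/2)sin(3s).
Transform back: u(s,t) = exp(-2t)w(s,t).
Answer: u(s, t) = exp(-13t/2)sin(3s)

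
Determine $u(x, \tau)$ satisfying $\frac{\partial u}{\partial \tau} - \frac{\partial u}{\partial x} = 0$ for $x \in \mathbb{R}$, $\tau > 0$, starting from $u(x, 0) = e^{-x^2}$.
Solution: By method of characteristics (waves move left with speed 1):
Along characteristics $x + \tau =$ const, $u$ is constant, so $u(x,\tau) = f(x + \tau)$ with $f = u( \cdot , 0)$.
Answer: $u(x, \tau) = e^{-(\tau + x)^2}$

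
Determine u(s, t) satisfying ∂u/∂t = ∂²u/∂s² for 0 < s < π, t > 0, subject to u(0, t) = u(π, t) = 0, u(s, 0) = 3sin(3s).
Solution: Separating variables: u = Σ c_n exp(-n²t) sin(ns). From u(s,0) = 3sin(3s): c_3=3.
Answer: u(s, t) = 3exp(-9t)sin(3s)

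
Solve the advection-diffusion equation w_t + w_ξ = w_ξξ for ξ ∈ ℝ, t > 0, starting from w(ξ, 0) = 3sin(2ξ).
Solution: Moving frame: η = ξ - t, σ = t, w = u(η,σ), so w_t = u_σ - u_η and w_ξξ = u_ηη.
Hence w_t + w_ξ = u_σ and the PDE becomes the heat equation u_σ = u_ηη on η ∈ ℝ.
Initial data: u(η,0) = w(η,0) = 3sin(2η). Each mode sin(nη) decays as exp(-n²σ) on ℝ, so u(η,σ) = Σ c_n exp(-n²σ) sin(nη) with c_2=3: u(η,σ) = 3exp(-4σ)sin(2η).
Substituting back: w(ξ,t) = u(ξ - t, t).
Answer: w(ξ, t) = -3exp(-4t)sin(2t - 2ξ)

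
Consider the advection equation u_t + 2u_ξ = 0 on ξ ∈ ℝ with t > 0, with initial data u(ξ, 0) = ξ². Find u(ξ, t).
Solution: By characteristics (dξ/dt = 2), u(ξ,t) = f(ξ - 2t) with f = u(·, 0).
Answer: u(ξ, t) = 4t² - 4tξ + ξ²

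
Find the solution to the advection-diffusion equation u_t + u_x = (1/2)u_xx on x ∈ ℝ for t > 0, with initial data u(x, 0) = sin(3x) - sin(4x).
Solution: Change to a moving frame: let η = x - t, σ = t and write u(x,t) = w(η,σ).
By the chain rule u_t = w_σ - w_η, u_x = w_η, u_xx = w_ηη.
Then u_t + u_x = w_σ: the advection term cancels and the PDE becomes the heat equation w_σ = (1/2)w_ηη on η ∈ ℝ.
Initial data: w(η,0) = u(η,0) = sin(3η) - sin(4η).
On η ∈ ℝ each mode satisfies (sin(nη))″ = -n² sin(nη), so exp(-n²σ/2) sin(nη) solves the heat equation; by superposition w(η,σ) = Σ c_n exp(-n²σ/2) sin(nη).
Reading off the coefficients: c_3=1, c_4=-1, so w(η,σ) = -exp(-8σ)sin(4η) + exp(-9σ/2)sin(3η).
Substituting back η = x - t, σ = t: u(x,t) = w(x - t, t).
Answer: u(x, t) = exp(-8t)sin(4t - 4x) - exp(-9t/2)sin(3t - 3x)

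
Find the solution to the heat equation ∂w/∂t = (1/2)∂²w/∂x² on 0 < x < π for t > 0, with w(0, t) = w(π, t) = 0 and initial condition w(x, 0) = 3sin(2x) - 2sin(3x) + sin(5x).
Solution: Using separation of variables w = X(x)T(t):
Eigenfunctions: sin(nx), n = 1, 2, 3, ...
General solution: w(x, t) = Σ c_n sin(nx) exp(-n² t/2)
Matching w(x,0) = 3sin(2x) - 2sin(3x) + sin(5x) term by term: c_2=3, c_3=-2, c_5=1.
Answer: w(x, t) = 3exp(-2t)sin(2x) - 2exp(-9t/2)sin(3x) + exp(-25t/2)sin(5x)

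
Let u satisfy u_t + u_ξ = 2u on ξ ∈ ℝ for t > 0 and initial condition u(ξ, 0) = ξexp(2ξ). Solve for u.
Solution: Substitute u = exp(2ξ)w, i.e. w = exp(-2ξ)u.
By the product rule, u_ξ = exp(2ξ)(w_ξ + 2w), u_t = exp(2ξ)w_t.
Substituting into the PDE and dividing by exp(2ξ): w_t + (w_ξ + 2w) = 2w.
The lower-order terms cancel, leaving the standard advection equation w_t + w_ξ = 0.
Initial data for w: w(ξ,0) = exp(-2ξ)u(ξ,0) = ξ.
Solve for w:
  By method of characteristics (waves move right with speed 1):
  Along characteristics ξ - t = const, w is constant, so w(ξ,t) = f(ξ - t) with f = w(·, 0).
Hence w(ξ,t) = -t + ξ.
Transform back: u(ξ,t) = exp(2ξ)w(ξ,t).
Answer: u(ξ, t) = -texp(2ξ) + ξexp(2ξ)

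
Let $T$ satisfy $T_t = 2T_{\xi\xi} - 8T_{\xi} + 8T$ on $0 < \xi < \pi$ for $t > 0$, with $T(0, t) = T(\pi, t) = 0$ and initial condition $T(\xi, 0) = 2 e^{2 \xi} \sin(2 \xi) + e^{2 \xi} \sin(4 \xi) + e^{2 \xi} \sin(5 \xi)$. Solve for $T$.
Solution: Substitute $T = e^{2\xi}u$, i.e. $u = e^{-2\xi}T$.
By the product rule, $T_{\xi} = e^{2\xi}(u_{\xi} + 2u)$, $T_{\xi\xi} = e^{2\xi}(u_{\xi\xi} + 4u_{\xi} + 4u)$, $T_t = e^{2\xi}u_t$.
Substituting into the PDE and dividing by $e^{2\xi}$: $u_t = 2(u_{\xi\xi} + 4u_{\xi} + 4u) - 8(u_{\xi} + 2u) + 8u$.
The lower-order terms cancel, leaving the standard heat equation $u_t = 2u_{\xi\xi}$.
Initial data for $u$: $u(\xi,0) = e^{-2\xi}T(\xi,0) = 2 \sin(2 \xi) + \sin(4 \xi) + \sin(5 \xi)$. The boundary conditions carry over: $u(0,t) = u(\pi,t) = 0$.
Solve for $u$:
  Using separation of variables $u = X(\xi)G(t)$:
  Eigenfunctions: $\sin(n\xi)$, $n = 1, 2, 3, \ldots$
  General solution: $u(\xi, t) = \sum c_n \sin(n\xi) e^{-2n^2 t}$
  Matching $u(\xi,0) = 2 \sin(2 \xi) + \sin(4 \xi) + \sin(5 \xi)$ term by term: $c_2=2, c_4=1, c_5=1$.
Hence $u(\xi,t) = 2 e^{-8 t} \sin(2 \xi) + e^{-32 t} \sin(4 \xi) + e^{-50 t} \sin(5 \xi)$.
Transform back: $T(\xi,t) = e^{2\xi}u(\xi,t)$.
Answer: $T(\xi, t) = 2 e^{2 \xi} e^{-8 t} \sin(2 \xi) + e^{2 \xi} e^{-32 t} \sin(4 \xi) + e^{2 \xi} e^{-50 t} \sin(5 \xi)$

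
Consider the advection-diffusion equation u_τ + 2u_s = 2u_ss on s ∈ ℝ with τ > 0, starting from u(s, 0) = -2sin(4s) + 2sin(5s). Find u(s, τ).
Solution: Change to a moving frame: let η = s - 2τ, σ = τ and write u(s,τ) = w(η,σ).
By the chain rule u_τ = w_σ - 2w_η, u_s = w_η, u_ss = w_ηη.
Then u_τ + 2u_s = w_σ: the advection term cancels and the PDE becomes the heat equation w_σ = 2w_ηη on η ∈ ℝ.
Initial data: w(η,0) = u(η,0) = -2sin(4η) + 2sin(5η).
On η ∈ ℝ each mode satisfies (sin(nη))″ = -n² sin(nη), so exp(-2n²σ) sin(nη) solves the heat equation; by superposition w(η,σ) = Σ c_n exp(-2n²σ) sin(nη).
Reading off the coefficients: c_4=-2, c_5=2, so w(η,σ) = -2exp(-32σ)sin(4η) + 2exp(-50σ)sin(5η).
Substituting back η = s - 2τ, σ = τ: u(s,τ) = w(s - 2τ, τ).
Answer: u(s, τ) = -2exp(-32τ)sin(4s - 8τ) + 2exp(-50τ)sin(5s - 10τ)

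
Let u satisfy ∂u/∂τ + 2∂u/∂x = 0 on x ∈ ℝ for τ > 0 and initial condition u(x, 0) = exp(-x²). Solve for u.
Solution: By characteristics (dx/dτ = 2), u(x,τ) = f(x - 2τ) with f = u(·, 0).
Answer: u(x, τ) = exp(-(x - 2τ)²)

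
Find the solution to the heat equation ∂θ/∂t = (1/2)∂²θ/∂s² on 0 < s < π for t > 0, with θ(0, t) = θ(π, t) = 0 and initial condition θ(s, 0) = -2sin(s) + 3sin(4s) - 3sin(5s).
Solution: Using separation of variables θ = X(s)G(t):
Eigenfunctions: sin(ns), n = 1, 2, 3, ...
General solution: θ(s, t) = Σ c_n sin(ns) exp(-n² t/2)
Matching θ(s,0) = -2sin(s) + 3sin(4s) - 3sin(5s) term by term: c_1=-2, c_4=3, c_5=-3.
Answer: θ(s, t) = 3exp(-8t)sin(4s) - 2exp(-t/2)sin(s) - 3exp(-25t/2)sin(5s)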